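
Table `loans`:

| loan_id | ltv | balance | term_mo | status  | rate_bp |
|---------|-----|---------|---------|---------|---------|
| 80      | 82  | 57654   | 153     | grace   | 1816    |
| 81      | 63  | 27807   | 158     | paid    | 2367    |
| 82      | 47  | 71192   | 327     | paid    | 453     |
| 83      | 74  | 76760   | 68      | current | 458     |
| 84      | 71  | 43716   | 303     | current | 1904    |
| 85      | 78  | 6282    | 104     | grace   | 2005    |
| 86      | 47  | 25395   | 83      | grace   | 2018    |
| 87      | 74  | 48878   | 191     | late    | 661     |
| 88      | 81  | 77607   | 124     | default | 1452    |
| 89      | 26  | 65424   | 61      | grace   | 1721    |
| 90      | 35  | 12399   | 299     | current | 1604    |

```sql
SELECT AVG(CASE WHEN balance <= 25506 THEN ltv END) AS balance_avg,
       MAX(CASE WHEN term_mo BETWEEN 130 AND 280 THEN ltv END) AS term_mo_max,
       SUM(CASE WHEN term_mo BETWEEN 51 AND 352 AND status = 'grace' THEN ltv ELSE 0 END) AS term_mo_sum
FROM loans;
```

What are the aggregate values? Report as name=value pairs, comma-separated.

balance_avg=53.3333333333, term_mo_max=82, term_mo_sum=233

[balance_avg: balance <= 25506]
loan_id=80: ✗
loan_id=81: ✗
loan_id=82: ✗
loan_id=83: ✗
loan_id=84: ✗
loan_id=85: ✓ → 78
loan_id=86: ✓ → 47
loan_id=87: ✗
loan_id=88: ✗
loan_id=89: ✗
loan_id=90: ✓ → 35
balance_avg = (78 + 47 + 35) / 3 = 53.3333333333
—
[term_mo_max: term_mo BETWEEN 130 AND 280]
loan_id=80: ✓ → 82
loan_id=81: ✓ → 63
loan_id=82: ✗
loan_id=83: ✗
loan_id=84: ✗
loan_id=85: ✗
loan_id=86: ✗
loan_id=87: ✓ → 74
loan_id=88: ✗
loan_id=89: ✗
loan_id=90: ✗
term_mo_max = MAX(82, 63, 74) = 82
—
[term_mo_sum: term_mo BETWEEN 51 AND 352 AND status = 'grace']
loan_id=80: ✓ → 82
loan_id=81: ✗
loan_id=82: ✗
loan_id=83: ✗
loan_id=84: ✗
loan_id=85: ✓ → 78
loan_id=86: ✓ → 47
loan_id=87: ✗
loan_id=88: ✗
loan_id=89: ✓ → 26
loan_id=90: ✗
term_mo_sum = 82 + 78 + 47 + 26 = 233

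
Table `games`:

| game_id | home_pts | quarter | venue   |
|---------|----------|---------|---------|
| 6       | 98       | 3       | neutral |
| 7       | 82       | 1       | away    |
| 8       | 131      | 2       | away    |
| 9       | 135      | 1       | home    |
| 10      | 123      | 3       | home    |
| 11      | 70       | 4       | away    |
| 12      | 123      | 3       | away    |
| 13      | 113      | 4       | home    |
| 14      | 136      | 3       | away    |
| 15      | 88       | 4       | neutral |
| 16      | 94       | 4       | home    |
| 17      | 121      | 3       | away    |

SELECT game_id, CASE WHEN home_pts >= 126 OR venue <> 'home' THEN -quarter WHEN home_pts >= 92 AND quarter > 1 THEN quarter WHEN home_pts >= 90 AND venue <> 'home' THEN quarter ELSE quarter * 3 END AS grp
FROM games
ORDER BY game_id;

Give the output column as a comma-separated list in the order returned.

-3, -1, -2, -1, 3, -4, -3, 4, -3, -4, 4, -3

game_id=6: home_pts >= 126 OR venue <> 'home' → -3
game_id=7: home_pts >= 126 OR venue <> 'home' → -1
game_id=8: home_pts >= 126 OR venue <> 'home' → -2
game_id=9: home_pts >= 126 OR venue <> 'home' → -1
game_id=10: home_pts >= 92 AND quarter > 1 → 3
game_id=11: home_pts >= 126 OR venue <> 'home' → -4
game_id=12: home_pts >= 126 OR venue <> 'home' → -3
game_id=13: home_pts >= 92 AND quarter > 1 → 4
game_id=14: home_pts >= 126 OR venue <> 'home' → -3
game_id=15: home_pts >= 126 OR venue <> 'home' → -4
game_id=16: home_pts >= 92 AND quarter > 1 → 4
game_id=17: home_pts >= 126 OR venue <> 'home' → -3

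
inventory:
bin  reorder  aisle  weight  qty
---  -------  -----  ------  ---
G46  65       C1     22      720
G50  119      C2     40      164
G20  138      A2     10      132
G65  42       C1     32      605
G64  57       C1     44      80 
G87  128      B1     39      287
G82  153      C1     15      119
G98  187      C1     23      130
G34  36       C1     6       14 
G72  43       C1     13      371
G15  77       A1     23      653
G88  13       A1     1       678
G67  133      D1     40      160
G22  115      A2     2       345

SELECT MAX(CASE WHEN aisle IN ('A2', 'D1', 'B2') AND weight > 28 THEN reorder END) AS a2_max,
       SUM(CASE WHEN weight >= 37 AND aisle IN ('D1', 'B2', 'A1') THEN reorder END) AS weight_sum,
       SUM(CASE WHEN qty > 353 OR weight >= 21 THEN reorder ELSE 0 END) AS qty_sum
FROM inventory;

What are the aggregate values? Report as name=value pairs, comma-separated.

a2_max=133, weight_sum=133, qty_sum=864

[a2_max: aisle IN ('A2', 'D1', 'B2') AND weight > 28]
bin=G46: ✗
bin=G50: ✗
bin=G20: ✗
bin=G65: ✗
bin=G64: ✗
bin=G87: ✗
bin=G82: ✗
bin=G98: ✗
bin=G34: ✗
bin=G72: ✗
bin=G15: ✗
bin=G88: ✗
bin=G67: ✓ → 133
bin=G22: ✗
a2_max = MAX(133) = 133
—
[weight_sum: weight >= 37 AND aisle IN ('D1', 'B2', 'A1')]
bin=G46: ✗
bin=G50: ✗
bin=G20: ✗
bin=G65: ✗
bin=G64: ✗
bin=G87: ✗
bin=G82: ✗
bin=G98: ✗
bin=G34: ✗
bin=G72: ✗
bin=G15: ✗
bin=G88: ✗
bin=G67: ✓ → 133
bin=G22: ✗
weight_sum = 133
—
[qty_sum: qty > 353 OR weight >= 21]
bin=G46: ✓ → 65
bin=G50: ✓ → 119
bin=G20: ✗
bin=G65: ✓ → 42
bin=G64: ✓ → 57
bin=G87: ✓ → 128
bin=G82: ✗
bin=G98: ✓ → 187
bin=G34: ✗
bin=G72: ✓ → 43
bin=G15: ✓ → 77
bin=G88: ✓ → 13
bin=G67: ✓ → 133
bin=G22: ✗
qty_sum = 65 + 119 + 42 + 57 + 128 + 187 + 43 + 77 + 13 + 133 = 864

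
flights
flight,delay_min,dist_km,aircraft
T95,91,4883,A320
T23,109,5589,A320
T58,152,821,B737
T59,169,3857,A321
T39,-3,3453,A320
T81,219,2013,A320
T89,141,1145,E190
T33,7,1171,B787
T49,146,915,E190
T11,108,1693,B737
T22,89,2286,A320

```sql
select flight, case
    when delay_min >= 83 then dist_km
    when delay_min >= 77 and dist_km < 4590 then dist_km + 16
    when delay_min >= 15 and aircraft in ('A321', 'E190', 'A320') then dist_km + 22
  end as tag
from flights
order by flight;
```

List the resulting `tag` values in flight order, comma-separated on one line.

1693, 2286, 5589, NULL, NULL, 915, 821, 3857, 2013, 1145, 4883

flight=T11: delay_min >= 83 → 1693
flight=T22: delay_min >= 83 → 2286
flight=T23: delay_min >= 83 → 5589
flight=T33: (no match → NULL) → NULL
flight=T39: (no match → NULL) → NULL
flight=T49: delay_min >= 83 → 915
flight=T58: delay_min >= 83 → 821
flight=T59: delay_min >= 83 → 3857
flight=T81: delay_min >= 83 → 2013
flight=T89: delay_min >= 83 → 1145
flight=T95: delay_min >= 83 → 4883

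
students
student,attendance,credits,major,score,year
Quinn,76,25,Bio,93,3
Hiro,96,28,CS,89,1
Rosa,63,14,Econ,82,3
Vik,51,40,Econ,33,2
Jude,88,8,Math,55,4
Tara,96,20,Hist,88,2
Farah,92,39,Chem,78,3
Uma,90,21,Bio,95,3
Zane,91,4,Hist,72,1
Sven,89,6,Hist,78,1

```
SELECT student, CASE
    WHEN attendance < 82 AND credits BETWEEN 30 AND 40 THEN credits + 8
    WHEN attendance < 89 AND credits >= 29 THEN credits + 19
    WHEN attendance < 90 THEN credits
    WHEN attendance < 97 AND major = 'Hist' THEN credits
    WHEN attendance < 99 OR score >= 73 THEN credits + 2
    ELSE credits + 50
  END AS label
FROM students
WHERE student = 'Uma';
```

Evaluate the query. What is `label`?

23

student = Uma: attendance=90, credits=21, major=Bio, score=95, year=3.
attendance < 82 AND credits BETWEEN 30 AND 40 → false
attendance < 89 AND credits >= 29 → false
attendance < 90 → false
attendance < 97 AND major = 'Hist' → false
attendance < 99 OR score >= 73 → true → 23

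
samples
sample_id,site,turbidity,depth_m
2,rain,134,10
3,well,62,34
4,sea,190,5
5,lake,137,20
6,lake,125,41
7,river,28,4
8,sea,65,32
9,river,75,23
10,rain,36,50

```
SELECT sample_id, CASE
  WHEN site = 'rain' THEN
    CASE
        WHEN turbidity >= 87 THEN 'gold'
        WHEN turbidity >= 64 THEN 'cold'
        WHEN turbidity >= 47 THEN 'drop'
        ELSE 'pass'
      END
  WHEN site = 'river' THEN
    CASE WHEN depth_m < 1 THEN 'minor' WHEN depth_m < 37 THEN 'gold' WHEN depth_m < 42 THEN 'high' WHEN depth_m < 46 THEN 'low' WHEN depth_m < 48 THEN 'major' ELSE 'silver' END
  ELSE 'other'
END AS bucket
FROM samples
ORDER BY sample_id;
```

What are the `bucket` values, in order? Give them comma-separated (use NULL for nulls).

gold, other, other, other, other, gold, other, gold, pass

sample_id=2: site='rain' → inner[turbidity >= 87] → gold
sample_id=3: site='well' → outer ELSE → other
sample_id=4: site='sea' → outer ELSE → other
sample_id=5: site='lake' → outer ELSE → other
sample_id=6: site='lake' → outer ELSE → other
sample_id=7: site='river' → inner[depth_m < 37] → gold
sample_id=8: site='sea' → outer ELSE → other
sample_id=9: site='river' → inner[depth_m < 37] → gold
sample_id=10: site='rain' → inner[ELSE] → pass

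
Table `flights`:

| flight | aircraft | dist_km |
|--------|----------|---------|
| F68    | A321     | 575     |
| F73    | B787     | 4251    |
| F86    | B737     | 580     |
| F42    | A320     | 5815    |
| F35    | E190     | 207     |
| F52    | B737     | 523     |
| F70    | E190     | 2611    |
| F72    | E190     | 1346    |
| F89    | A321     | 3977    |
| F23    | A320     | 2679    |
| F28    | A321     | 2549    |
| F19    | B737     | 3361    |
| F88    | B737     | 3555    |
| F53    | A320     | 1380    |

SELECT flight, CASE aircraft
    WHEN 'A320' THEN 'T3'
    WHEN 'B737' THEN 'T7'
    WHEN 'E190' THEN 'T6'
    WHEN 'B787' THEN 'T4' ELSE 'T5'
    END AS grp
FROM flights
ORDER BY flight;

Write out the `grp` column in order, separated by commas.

flight=F19: aircraft='B737' → T7
flight=F23: aircraft='A320' → T3
flight=F28: ELSE → T5
flight=F35: aircraft='E190' → T6
flight=F42: aircraft='A320' → T3
flight=F52: aircraft='B737' → T7
flight=F53: aircraft='A320' → T3
flight=F68: ELSE → T5
flight=F70: aircraft='E190' → T6
flight=F72: aircraft='E190' → T6
flight=F73: aircraft='B787' → T4
flight=F86: aircraft='B737' → T7
flight=F88: aircraft='B737' → T7
flight=F89: ELSE → T5

T7, T3, T5, T6, T3, T7, T3, T5, T6, T6, T4, T7, T7, T5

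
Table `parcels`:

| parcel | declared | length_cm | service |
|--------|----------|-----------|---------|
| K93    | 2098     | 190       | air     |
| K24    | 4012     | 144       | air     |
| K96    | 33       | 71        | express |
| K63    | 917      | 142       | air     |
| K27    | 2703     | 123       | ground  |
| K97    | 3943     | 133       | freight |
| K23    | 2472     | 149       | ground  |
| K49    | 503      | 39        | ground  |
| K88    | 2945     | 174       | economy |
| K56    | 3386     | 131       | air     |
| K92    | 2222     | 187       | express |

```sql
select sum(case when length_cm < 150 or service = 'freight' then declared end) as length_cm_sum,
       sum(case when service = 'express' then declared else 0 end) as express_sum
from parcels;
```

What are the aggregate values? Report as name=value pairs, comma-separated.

length_cm_sum=17969, express_sum=2255

[length_cm_sum: length_cm < 150 or service = 'freight']
parcel=K93: ✗
parcel=K24: ✓ → 4012
parcel=K96: ✓ → 33
parcel=K63: ✓ → 917
parcel=K27: ✓ → 2703
parcel=K97: ✓ → 3943
parcel=K23: ✓ → 2472
parcel=K49: ✓ → 503
parcel=K88: ✗
parcel=K56: ✓ → 3386
parcel=K92: ✗
length_cm_sum = 4012 + 33 + 917 + 2703 + 3943 + 2472 + 503 + 3386 = 17969
—
[express_sum: service = 'express']
parcel=K93: ✗
parcel=K24: ✗
parcel=K96: ✓ → 33
parcel=K63: ✗
parcel=K27: ✗
parcel=K97: ✗
parcel=K23: ✗
parcel=K49: ✗
parcel=K88: ✗
parcel=K56: ✗
parcel=K92: ✓ → 2222
express_sum = 33 + 2222 = 2255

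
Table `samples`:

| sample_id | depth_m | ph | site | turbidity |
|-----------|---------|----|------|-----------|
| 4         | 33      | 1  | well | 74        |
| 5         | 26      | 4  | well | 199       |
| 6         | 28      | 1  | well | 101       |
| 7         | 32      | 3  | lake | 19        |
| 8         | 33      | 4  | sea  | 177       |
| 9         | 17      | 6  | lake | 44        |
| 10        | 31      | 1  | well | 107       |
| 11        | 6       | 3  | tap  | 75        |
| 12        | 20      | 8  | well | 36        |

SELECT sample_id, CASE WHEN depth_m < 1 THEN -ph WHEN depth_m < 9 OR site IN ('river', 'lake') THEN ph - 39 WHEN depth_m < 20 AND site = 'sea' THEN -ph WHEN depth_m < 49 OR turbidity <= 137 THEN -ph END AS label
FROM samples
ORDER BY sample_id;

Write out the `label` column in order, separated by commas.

sample_id=4: depth_m < 49 OR turbidity <= 137 → -1
sample_id=5: depth_m < 49 OR turbidity <= 137 → -4
sample_id=6: depth_m < 49 OR turbidity <= 137 → -1
sample_id=7: depth_m < 9 OR site IN ('river', 'lake') → -36
sample_id=8: depth_m < 49 OR turbidity <= 137 → -4
sample_id=9: depth_m < 9 OR site IN ('river', 'lake') → -33
sample_id=10: depth_m < 49 OR turbidity <= 137 → -1
sample_id=11: depth_m < 9 OR site IN ('river', 'lake') → -36
sample_id=12: depth_m < 49 OR turbidity <= 137 → -8

-1, -4, -1, -36, -4, -33, -1, -36, -8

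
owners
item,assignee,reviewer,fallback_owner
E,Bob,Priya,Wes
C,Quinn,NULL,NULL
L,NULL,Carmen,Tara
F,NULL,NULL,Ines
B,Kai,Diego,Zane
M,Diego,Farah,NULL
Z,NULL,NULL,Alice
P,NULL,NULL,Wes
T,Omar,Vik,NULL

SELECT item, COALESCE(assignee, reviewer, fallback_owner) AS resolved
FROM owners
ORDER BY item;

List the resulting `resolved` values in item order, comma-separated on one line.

Kai, Quinn, Bob, Ines, Carmen, Diego, Wes, Omar, Alice

item=B: assignee=Kai → Kai
item=C: assignee=Quinn → Quinn
item=E: assignee=Bob → Bob
item=F: assignee=NULL, reviewer=NULL, fallback_owner=Ines → Ines
item=L: assignee=NULL, reviewer=Carmen → Carmen
item=M: assignee=Diego → Diego
item=P: assignee=NULL, reviewer=NULL, fallback_owner=Wes → Wes
item=T: assignee=Omar → Omar
item=Z: assignee=NULL, reviewer=NULL, fallback_owner=Alice → Alice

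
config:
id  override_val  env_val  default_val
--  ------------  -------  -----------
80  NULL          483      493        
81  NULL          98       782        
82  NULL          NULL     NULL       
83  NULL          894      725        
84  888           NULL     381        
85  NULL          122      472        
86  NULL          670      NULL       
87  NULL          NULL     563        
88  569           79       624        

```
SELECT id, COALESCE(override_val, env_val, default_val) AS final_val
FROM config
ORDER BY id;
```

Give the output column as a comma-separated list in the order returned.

id=80: override_val=NULL, env_val=483 → 483
id=81: override_val=NULL, env_val=98 → 98
id=82: override_val=NULL, env_val=NULL, default_val=NULL (all NULL) → NULL
id=83: override_val=NULL, env_val=894 → 894
id=84: override_val=888 → 888
id=85: override_val=NULL, env_val=122 → 122
id=86: override_val=NULL, env_val=670 → 670
id=87: override_val=NULL, env_val=NULL, default_val=563 → 563
id=88: override_val=569 → 569

483, 98, NULL, 894, 888, 122, 670, 563, 569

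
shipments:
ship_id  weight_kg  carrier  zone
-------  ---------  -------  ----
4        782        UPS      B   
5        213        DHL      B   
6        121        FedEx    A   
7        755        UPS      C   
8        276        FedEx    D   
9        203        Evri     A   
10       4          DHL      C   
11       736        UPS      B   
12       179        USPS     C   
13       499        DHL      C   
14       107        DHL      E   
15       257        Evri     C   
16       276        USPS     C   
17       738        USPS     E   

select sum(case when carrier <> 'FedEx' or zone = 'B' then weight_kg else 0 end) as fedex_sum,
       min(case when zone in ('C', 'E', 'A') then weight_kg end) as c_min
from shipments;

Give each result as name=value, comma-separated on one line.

[fedex_sum: carrier <> 'FedEx' or zone = 'B']
ship_id=4: ✓ → 782
ship_id=5: ✓ → 213
ship_id=6: ✗
ship_id=7: ✓ → 755
ship_id=8: ✗
ship_id=9: ✓ → 203
ship_id=10: ✓ → 4
ship_id=11: ✓ → 736
ship_id=12: ✓ → 179
ship_id=13: ✓ → 499
ship_id=14: ✓ → 107
ship_id=15: ✓ → 257
ship_id=16: ✓ → 276
ship_id=17: ✓ → 738
fedex_sum = 782 + 213 + 755 + 203 + 4 + 736 + 179 + 499 + 107 + 257 + 276 + 738 = 4749
—
[c_min: zone in ('C', 'E', 'A')]
ship_id=4: ✗
ship_id=5: ✗
ship_id=6: ✓ → 121
ship_id=7: ✓ → 755
ship_id=8: ✗
ship_id=9: ✓ → 203
ship_id=10: ✓ → 4
ship_id=11: ✗
ship_id=12: ✓ → 179
ship_id=13: ✓ → 499
ship_id=14: ✓ → 107
ship_id=15: ✓ → 257
ship_id=16: ✓ → 276
ship_id=17: ✓ → 738
c_min = MIN(121, 755, 203, 4, 179, 499, 107, 257, 276, 738) = 4

fedex_sum=4749, c_min=4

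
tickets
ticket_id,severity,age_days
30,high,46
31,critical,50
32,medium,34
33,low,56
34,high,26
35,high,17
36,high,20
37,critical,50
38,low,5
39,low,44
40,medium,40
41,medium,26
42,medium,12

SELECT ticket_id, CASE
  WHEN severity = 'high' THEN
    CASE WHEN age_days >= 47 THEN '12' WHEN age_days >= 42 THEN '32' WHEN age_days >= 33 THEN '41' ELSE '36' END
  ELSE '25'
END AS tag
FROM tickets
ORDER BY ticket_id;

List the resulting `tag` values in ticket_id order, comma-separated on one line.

ticket_id=30: severity='high' → inner[age_days >= 42] → 32
ticket_id=31: severity='critical' → outer ELSE → 25
ticket_id=32: severity='medium' → outer ELSE → 25
ticket_id=33: severity='low' → outer ELSE → 25
ticket_id=34: severity='high' → inner[ELSE] → 36
ticket_id=35: severity='high' → inner[ELSE] → 36
ticket_id=36: severity='high' → inner[ELSE] → 36
ticket_id=37: severity='critical' → outer ELSE → 25
ticket_id=38: severity='low' → outer ELSE → 25
ticket_id=39: severity='low' → outer ELSE → 25
ticket_id=40: severity='medium' → outer ELSE → 25
ticket_id=41: severity='medium' → outer ELSE → 25
ticket_id=42: severity='medium' → outer ELSE → 25

32, 25, 25, 25, 36, 36, 36, 25, 25, 25, 25, 25, 25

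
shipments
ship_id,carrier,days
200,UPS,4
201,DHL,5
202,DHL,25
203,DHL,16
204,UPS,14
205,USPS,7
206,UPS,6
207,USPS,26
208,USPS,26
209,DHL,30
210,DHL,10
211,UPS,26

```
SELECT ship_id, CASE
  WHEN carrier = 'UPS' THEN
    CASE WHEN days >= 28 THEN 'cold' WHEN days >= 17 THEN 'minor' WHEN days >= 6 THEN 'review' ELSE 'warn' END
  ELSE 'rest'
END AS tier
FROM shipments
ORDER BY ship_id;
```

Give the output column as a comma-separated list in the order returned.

ship_id=200: carrier='UPS' → inner[ELSE] → warn
ship_id=201: carrier='DHL' → outer ELSE → rest
ship_id=202: carrier='DHL' → outer ELSE → rest
ship_id=203: carrier='DHL' → outer ELSE → rest
ship_id=204: carrier='UPS' → inner[days >= 6] → review
ship_id=205: carrier='USPS' → outer ELSE → rest
ship_id=206: carrier='UPS' → inner[days >= 6] → review
ship_id=207: carrier='USPS' → outer ELSE → rest
ship_id=208: carrier='USPS' → outer ELSE → rest
ship_id=209: carrier='DHL' → outer ELSE → rest
ship_id=210: carrier='DHL' → outer ELSE → rest
ship_id=211: carrier='UPS' → inner[days >= 17] → minor

warn, rest, rest, rest, review, rest, review, rest, rest, rest, rest, minor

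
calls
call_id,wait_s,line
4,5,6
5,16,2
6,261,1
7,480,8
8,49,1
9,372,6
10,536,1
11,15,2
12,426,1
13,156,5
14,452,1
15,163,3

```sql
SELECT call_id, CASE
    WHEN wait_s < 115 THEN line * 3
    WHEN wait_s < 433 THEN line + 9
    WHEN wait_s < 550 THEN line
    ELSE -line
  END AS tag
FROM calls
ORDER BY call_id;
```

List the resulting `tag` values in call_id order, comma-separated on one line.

call_id=4: wait_s < 115 → 18
call_id=5: wait_s < 115 → 6
call_id=6: wait_s < 433 → 10
call_id=7: wait_s < 550 → 8
call_id=8: wait_s < 115 → 3
call_id=9: wait_s < 433 → 15
call_id=10: wait_s < 550 → 1
call_id=11: wait_s < 115 → 6
call_id=12: wait_s < 433 → 10
call_id=13: wait_s < 433 → 14
call_id=14: wait_s < 550 → 1
call_id=15: wait_s < 433 → 12

18, 6, 10, 8, 3, 15, 1, 6, 10, 14, 1, 12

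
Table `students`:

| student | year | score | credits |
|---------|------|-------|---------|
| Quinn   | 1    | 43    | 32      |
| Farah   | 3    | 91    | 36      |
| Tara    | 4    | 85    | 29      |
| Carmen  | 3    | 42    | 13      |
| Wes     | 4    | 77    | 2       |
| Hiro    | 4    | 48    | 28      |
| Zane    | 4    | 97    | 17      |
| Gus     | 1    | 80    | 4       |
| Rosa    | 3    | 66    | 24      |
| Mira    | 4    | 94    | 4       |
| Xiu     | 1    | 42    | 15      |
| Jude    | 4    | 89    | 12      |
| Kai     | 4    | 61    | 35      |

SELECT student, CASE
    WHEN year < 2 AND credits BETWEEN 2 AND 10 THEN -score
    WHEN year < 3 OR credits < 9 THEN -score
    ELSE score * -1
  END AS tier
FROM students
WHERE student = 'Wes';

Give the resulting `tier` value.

student = Wes: year=4, score=77, credits=2.
year < 2 AND credits BETWEEN 2 AND 10 → false
year < 3 OR credits < 9 → true → -77

-77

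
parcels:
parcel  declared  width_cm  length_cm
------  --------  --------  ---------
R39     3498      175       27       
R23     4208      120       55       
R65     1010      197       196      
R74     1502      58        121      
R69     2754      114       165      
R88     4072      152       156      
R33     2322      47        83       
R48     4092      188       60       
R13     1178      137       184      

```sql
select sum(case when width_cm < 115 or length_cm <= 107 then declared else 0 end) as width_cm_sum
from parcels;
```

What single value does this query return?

parcel=R39: ✓ → 3498
parcel=R23: ✓ → 4208
parcel=R65: ✗
parcel=R74: ✓ → 1502
parcel=R69: ✓ → 2754
parcel=R88: ✗
parcel=R33: ✓ → 2322
parcel=R48: ✓ → 4092
parcel=R13: ✗
width_cm_sum = 3498 + 4208 + 1502 + 2754 + 2322 + 4092 = 18376

18376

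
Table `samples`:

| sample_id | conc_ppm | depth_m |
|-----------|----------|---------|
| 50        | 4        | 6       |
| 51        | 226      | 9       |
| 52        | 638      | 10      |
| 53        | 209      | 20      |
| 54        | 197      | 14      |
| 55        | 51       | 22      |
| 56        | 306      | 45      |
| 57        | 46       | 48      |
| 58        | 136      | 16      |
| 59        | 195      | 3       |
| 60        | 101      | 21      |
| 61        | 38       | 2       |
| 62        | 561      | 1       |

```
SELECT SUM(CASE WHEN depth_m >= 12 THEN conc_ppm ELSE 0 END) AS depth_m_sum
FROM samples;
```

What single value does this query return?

sample_id=50: ✗
sample_id=51: ✗
sample_id=52: ✗
sample_id=53: ✓ → 209
sample_id=54: ✓ → 197
sample_id=55: ✓ → 51
sample_id=56: ✓ → 306
sample_id=57: ✓ → 46
sample_id=58: ✓ → 136
sample_id=59: ✗
sample_id=60: ✓ → 101
sample_id=61: ✗
sample_id=62: ✗
depth_m_sum = 209 + 197 + 51 + 306 + 46 + 136 + 101 = 1046

1046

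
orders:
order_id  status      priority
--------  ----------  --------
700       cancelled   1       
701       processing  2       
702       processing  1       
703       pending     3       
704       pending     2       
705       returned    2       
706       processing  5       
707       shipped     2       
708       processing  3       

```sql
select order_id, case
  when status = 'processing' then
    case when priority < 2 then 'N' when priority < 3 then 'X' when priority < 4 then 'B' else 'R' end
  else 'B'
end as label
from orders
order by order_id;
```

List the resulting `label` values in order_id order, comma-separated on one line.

B, X, N, B, B, B, R, B, B

order_id=700: status='cancelled' → outer ELSE → B
order_id=701: status='processing' → inner[priority < 3] → X
order_id=702: status='processing' → inner[priority < 2] → N
order_id=703: status='pending' → outer ELSE → B
order_id=704: status='pending' → outer ELSE → B
order_id=705: status='returned' → outer ELSE → B
order_id=706: status='processing' → inner[ELSE] → R
order_id=707: status='shipped' → outer ELSE → B
order_id=708: status='processing' → inner[priority < 4] → B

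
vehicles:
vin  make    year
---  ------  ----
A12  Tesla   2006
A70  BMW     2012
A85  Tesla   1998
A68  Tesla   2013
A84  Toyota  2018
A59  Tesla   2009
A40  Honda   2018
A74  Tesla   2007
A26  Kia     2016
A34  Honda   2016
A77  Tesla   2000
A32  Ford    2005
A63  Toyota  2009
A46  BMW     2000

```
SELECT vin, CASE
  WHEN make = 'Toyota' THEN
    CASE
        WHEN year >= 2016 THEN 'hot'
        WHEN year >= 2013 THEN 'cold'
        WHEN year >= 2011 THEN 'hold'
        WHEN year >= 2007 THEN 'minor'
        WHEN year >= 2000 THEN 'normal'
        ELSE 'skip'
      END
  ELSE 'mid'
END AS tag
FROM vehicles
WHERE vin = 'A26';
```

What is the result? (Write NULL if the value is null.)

mid

vin = A26: make=Kia, year=2016.
make='Kia' → outer ELSE → mid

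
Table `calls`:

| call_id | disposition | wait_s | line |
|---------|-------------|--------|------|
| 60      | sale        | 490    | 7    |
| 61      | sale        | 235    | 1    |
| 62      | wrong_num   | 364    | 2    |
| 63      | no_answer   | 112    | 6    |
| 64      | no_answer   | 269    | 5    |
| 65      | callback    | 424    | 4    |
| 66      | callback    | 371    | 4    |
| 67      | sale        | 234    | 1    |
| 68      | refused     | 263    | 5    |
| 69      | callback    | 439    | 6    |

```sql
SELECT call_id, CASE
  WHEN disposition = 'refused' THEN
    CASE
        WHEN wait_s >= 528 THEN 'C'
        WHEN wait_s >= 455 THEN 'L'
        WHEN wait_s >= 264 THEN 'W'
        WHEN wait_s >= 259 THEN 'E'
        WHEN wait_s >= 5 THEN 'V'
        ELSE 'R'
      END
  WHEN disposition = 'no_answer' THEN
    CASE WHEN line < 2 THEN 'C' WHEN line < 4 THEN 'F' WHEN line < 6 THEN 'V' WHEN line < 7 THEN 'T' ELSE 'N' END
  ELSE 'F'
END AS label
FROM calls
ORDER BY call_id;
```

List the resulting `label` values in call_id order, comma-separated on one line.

F, F, F, T, V, F, F, F, E, F

call_id=60: disposition='sale' → outer ELSE → F
call_id=61: disposition='sale' → outer ELSE → F
call_id=62: disposition='wrong_num' → outer ELSE → F
call_id=63: disposition='no_answer' → inner[line < 7] → T
call_id=64: disposition='no_answer' → inner[line < 6] → V
call_id=65: disposition='callback' → outer ELSE → F
call_id=66: disposition='callback' → outer ELSE → F
call_id=67: disposition='sale' → outer ELSE → F
call_id=68: disposition='refused' → inner[wait_s >= 259] → E
call_id=69: disposition='callback' → outer ELSE → F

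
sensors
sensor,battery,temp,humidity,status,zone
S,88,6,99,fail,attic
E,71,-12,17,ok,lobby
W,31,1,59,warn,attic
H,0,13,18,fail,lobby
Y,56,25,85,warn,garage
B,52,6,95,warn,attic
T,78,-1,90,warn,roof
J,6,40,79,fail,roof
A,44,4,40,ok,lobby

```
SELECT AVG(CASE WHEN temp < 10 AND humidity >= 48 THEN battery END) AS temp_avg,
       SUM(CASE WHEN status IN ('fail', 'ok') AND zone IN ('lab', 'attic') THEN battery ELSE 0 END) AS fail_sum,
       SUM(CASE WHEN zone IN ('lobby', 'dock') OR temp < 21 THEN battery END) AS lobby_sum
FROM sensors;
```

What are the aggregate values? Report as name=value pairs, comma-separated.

temp_avg=62.25, fail_sum=88, lobby_sum=364

[temp_avg: temp < 10 AND humidity >= 48]
sensor=S: ✓ → 88
sensor=E: ✗
sensor=W: ✓ → 31
sensor=H: ✗
sensor=Y: ✗
sensor=B: ✓ → 52
sensor=T: ✓ → 78
sensor=J: ✗
sensor=A: ✗
temp_avg = (88 + 31 + 52 + 78) / 4 = 62.25
—
[fail_sum: status IN ('fail', 'ok') AND zone IN ('lab', 'attic')]
sensor=S: ✓ → 88
sensor=E: ✗
sensor=W: ✗
sensor=H: ✗
sensor=Y: ✗
sensor=B: ✗
sensor=T: ✗
sensor=J: ✗
sensor=A: ✗
fail_sum = 88
—
[lobby_sum: zone IN ('lobby', 'dock') OR temp < 21]
sensor=S: ✓ → 88
sensor=E: ✓ → 71
sensor=W: ✓ → 31
sensor=H: ✓ → 0
sensor=Y: ✗
sensor=B: ✓ → 52
sensor=T: ✓ → 78
sensor=J: ✗
sensor=A: ✓ → 44
lobby_sum = 88 + 71 + 31 + 52 + 78 + 44 = 364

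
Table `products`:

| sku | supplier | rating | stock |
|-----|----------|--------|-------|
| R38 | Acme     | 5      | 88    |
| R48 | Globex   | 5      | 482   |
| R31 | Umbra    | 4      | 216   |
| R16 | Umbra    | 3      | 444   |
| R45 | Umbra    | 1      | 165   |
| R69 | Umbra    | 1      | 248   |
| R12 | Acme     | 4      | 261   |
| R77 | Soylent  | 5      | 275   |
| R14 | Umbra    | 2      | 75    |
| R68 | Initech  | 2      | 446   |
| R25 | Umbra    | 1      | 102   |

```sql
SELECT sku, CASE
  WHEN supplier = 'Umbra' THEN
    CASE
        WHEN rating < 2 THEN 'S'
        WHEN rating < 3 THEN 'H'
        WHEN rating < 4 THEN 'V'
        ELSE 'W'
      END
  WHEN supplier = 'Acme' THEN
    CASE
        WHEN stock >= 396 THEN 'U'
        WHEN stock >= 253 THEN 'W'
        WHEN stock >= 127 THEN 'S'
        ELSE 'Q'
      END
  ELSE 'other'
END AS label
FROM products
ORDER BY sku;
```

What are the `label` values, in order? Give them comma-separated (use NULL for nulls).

sku=R12: supplier='Acme' → inner[stock >= 253] → W
sku=R14: supplier='Umbra' → inner[rating < 3] → H
sku=R16: supplier='Umbra' → inner[rating < 4] → V
sku=R25: supplier='Umbra' → inner[rating < 2] → S
sku=R31: supplier='Umbra' → inner[ELSE] → W
sku=R38: supplier='Acme' → inner[ELSE] → Q
sku=R45: supplier='Umbra' → inner[rating < 2] → S
sku=R48: supplier='Globex' → outer ELSE → other
sku=R68: supplier='Initech' → outer ELSE → other
sku=R69: supplier='Umbra' → inner[rating < 2] → S
sku=R77: supplier='Soylent' → outer ELSE → other

W, H, V, S, W, Q, S, other, other, S, other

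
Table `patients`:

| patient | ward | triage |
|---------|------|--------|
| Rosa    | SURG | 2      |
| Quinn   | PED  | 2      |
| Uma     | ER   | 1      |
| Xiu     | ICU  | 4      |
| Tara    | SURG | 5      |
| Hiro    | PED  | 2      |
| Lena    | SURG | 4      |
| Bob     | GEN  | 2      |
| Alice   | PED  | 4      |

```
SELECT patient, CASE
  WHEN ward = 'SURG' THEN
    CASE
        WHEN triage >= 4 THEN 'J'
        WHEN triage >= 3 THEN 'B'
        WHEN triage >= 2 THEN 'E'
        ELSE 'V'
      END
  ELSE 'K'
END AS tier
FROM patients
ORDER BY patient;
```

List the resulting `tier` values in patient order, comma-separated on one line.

K, K, K, J, K, E, J, K, K

patient=Alice: ward='PED' → outer ELSE → K
patient=Bob: ward='GEN' → outer ELSE → K
patient=Hiro: ward='PED' → outer ELSE → K
patient=Lena: ward='SURG' → inner[triage >= 4] → J
patient=Quinn: ward='PED' → outer ELSE → K
patient=Rosa: ward='SURG' → inner[triage >= 2] → E
patient=Tara: ward='SURG' → inner[triage >= 4] → J
patient=Uma: ward='ER' → outer ELSE → K
patient=Xiu: ward='ICU' → outer ELSE → K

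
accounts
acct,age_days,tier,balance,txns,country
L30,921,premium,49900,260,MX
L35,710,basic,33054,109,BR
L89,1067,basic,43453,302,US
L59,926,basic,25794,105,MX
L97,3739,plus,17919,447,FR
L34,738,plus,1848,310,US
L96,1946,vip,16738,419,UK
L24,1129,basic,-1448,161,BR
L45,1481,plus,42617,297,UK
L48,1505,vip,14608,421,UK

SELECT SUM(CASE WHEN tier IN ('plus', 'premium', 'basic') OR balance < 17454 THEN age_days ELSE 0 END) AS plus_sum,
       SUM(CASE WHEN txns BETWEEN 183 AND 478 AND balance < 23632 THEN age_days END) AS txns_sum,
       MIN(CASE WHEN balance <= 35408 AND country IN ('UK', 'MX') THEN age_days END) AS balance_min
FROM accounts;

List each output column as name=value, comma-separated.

plus_sum=14162, txns_sum=7928, balance_min=926

[plus_sum: tier IN ('plus', 'premium', 'basic') OR balance < 17454]
acct=L30: ✓ → 921
acct=L35: ✓ → 710
acct=L89: ✓ → 1067
acct=L59: ✓ → 926
acct=L97: ✓ → 3739
acct=L34: ✓ → 738
acct=L96: ✓ → 1946
acct=L24: ✓ → 1129
acct=L45: ✓ → 1481
acct=L48: ✓ → 1505
plus_sum = 921 + 710 + 1067 + 926 + 3739 + 738 + 1946 + 1129 + 1481 + 1505 = 14162
—
[txns_sum: txns BETWEEN 183 AND 478 AND balance < 23632]
acct=L30: ✗
acct=L35: ✗
acct=L89: ✗
acct=L59: ✗
acct=L97: ✓ → 3739
acct=L34: ✓ → 738
acct=L96: ✓ → 1946
acct=L24: ✗
acct=L45: ✗
acct=L48: ✓ → 1505
txns_sum = 3739 + 738 + 1946 + 1505 = 7928
—
[balance_min: balance <= 35408 AND country IN ('UK', 'MX')]
acct=L30: ✗
acct=L35: ✗
acct=L89: ✗
acct=L59: ✓ → 926
acct=L97: ✗
acct=L34: ✗
acct=L96: ✓ → 1946
acct=L24: ✗
acct=L45: ✗
acct=L48: ✓ → 1505
balance_min = MIN(926, 1946, 1505) = 926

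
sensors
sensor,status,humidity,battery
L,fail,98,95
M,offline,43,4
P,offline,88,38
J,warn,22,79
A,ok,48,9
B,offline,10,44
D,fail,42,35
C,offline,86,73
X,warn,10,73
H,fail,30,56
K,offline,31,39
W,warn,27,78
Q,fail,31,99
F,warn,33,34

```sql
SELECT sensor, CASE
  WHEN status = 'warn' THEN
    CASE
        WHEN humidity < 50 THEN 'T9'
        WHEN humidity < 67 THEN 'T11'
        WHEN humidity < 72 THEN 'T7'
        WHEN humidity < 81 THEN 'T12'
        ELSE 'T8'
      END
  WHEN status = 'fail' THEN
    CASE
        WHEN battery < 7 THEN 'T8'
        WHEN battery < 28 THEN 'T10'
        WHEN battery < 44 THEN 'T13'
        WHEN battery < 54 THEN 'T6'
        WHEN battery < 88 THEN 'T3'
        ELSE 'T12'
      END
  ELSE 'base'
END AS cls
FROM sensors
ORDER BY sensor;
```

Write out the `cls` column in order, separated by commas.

base, base, base, T13, T9, T3, T9, base, T12, base, base, T12, T9, T9

sensor=A: status='ok' → outer ELSE → base
sensor=B: status='offline' → outer ELSE → base
sensor=C: status='offline' → outer ELSE → base
sensor=D: status='fail' → inner[battery < 44] → T13
sensor=F: status='warn' → inner[humidity < 50] → T9
sensor=H: status='fail' → inner[battery < 88] → T3
sensor=J: status='warn' → inner[humidity < 50] → T9
sensor=K: status='offline' → outer ELSE → base
sensor=L: status='fail' → inner[ELSE] → T12
sensor=M: status='offline' → outer ELSE → base
sensor=P: status='offline' → outer ELSE → base
sensor=Q: status='fail' → inner[ELSE] → T12
sensor=W: status='warn' → inner[humidity < 50] → T9
sensor=X: status='warn' → inner[humidity < 50] → T9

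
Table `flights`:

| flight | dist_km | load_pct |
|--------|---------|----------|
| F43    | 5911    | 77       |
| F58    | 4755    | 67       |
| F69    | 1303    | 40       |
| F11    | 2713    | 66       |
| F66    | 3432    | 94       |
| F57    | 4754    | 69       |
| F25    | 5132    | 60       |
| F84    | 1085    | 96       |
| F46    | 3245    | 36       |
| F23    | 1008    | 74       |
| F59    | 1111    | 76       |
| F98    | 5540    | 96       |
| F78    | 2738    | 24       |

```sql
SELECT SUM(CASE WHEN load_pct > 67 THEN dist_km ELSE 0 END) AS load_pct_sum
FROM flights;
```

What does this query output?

flight=F43: ✓ → 5911
flight=F58: ✗
flight=F69: ✗
flight=F11: ✗
flight=F66: ✓ → 3432
flight=F57: ✓ → 4754
flight=F25: ✗
flight=F84: ✓ → 1085
flight=F46: ✗
flight=F23: ✓ → 1008
flight=F59: ✓ → 1111
flight=F98: ✓ → 5540
flight=F78: ✗
load_pct_sum = 5911 + 3432 + 4754 + 1085 + 1008 + 1111 + 5540 = 22841

22841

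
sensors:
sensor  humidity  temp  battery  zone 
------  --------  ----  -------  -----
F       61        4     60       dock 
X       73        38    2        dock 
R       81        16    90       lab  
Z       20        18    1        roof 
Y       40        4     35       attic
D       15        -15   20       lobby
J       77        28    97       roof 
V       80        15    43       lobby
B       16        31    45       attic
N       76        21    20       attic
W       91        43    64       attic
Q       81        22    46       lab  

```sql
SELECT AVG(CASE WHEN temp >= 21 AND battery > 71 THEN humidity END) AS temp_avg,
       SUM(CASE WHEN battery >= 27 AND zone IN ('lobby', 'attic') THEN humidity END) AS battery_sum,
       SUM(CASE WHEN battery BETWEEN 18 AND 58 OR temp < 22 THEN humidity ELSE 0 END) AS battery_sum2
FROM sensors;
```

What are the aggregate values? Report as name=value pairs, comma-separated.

temp_avg=77, battery_sum=227, battery_sum2=470

[temp_avg: temp >= 21 AND battery > 71]
sensor=F: ✗
sensor=X: ✗
sensor=R: ✗
sensor=Z: ✗
sensor=Y: ✗
sensor=D: ✗
sensor=J: ✓ → 77
sensor=V: ✗
sensor=B: ✗
sensor=N: ✗
sensor=W: ✗
sensor=Q: ✗
temp_avg = 77
—
[battery_sum: battery >= 27 AND zone IN ('lobby', 'attic')]
sensor=F: ✗
sensor=X: ✗
sensor=R: ✗
sensor=Z: ✗
sensor=Y: ✓ → 40
sensor=D: ✗
sensor=J: ✗
sensor=V: ✓ → 80
sensor=B: ✓ → 16
sensor=N: ✗
sensor=W: ✓ → 91
sensor=Q: ✗
battery_sum = 40 + 80 + 16 + 91 = 227
—
[battery_sum2: battery BETWEEN 18 AND 58 OR temp < 22]
sensor=F: ✓ → 61
sensor=X: ✗
sensor=R: ✓ → 81
sensor=Z: ✓ → 20
sensor=Y: ✓ → 40
sensor=D: ✓ → 15
sensor=J: ✗
sensor=V: ✓ → 80
sensor=B: ✓ → 16
sensor=N: ✓ → 76
sensor=W: ✗
sensor=Q: ✓ → 81
battery_sum2 = 61 + 81 + 20 + 40 + 15 + 80 + 16 + 76 + 81 = 470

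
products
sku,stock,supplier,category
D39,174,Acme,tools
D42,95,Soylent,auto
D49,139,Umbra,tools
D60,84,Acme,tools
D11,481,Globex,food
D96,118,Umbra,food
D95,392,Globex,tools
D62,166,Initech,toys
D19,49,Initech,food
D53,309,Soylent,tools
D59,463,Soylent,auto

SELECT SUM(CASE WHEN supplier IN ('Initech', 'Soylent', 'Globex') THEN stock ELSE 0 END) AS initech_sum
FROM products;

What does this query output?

1955

sku=D39: ✗
sku=D42: ✓ → 95
sku=D49: ✗
sku=D60: ✗
sku=D11: ✓ → 481
sku=D96: ✗
sku=D95: ✓ → 392
sku=D62: ✓ → 166
sku=D19: ✓ → 49
sku=D53: ✓ → 309
sku=D59: ✓ → 463
initech_sum = 95 + 481 + 392 + 166 + 49 + 309 + 463 = 1955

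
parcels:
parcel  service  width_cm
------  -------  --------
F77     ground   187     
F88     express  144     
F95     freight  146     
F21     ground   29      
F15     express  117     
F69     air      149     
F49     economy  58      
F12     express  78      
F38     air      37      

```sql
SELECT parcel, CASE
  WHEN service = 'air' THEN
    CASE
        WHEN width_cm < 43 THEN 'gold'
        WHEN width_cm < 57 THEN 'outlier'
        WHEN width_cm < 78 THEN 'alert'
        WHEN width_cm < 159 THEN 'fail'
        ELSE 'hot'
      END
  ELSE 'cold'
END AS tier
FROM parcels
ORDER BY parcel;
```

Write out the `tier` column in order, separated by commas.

cold, cold, cold, gold, cold, fail, cold, cold, cold

parcel=F12: service='express' → outer ELSE → cold
parcel=F15: service='express' → outer ELSE → cold
parcel=F21: service='ground' → outer ELSE → cold
parcel=F38: service='air' → inner[width_cm < 43] → gold
parcel=F49: service='economy' → outer ELSE → cold
parcel=F69: service='air' → inner[width_cm < 159] → fail
parcel=F77: service='ground' → outer ELSE → cold
parcel=F88: service='express' → outer ELSE → cold
parcel=F95: service='freight' → outer ELSE → cold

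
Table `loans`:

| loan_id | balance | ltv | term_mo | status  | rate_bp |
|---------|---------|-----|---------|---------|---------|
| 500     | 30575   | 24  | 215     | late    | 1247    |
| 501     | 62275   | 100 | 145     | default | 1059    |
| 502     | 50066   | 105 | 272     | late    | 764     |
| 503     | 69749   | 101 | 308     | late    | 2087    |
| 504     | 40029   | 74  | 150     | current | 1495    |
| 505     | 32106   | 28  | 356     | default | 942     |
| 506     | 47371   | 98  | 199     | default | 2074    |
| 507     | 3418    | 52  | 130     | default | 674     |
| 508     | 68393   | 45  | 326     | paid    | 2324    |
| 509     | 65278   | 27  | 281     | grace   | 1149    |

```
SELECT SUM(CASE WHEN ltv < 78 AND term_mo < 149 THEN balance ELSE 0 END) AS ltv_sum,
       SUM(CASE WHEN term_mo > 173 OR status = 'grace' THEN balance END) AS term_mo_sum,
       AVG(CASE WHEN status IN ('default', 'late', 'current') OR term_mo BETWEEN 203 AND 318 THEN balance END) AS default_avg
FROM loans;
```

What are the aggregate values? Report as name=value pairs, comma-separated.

[ltv_sum: ltv < 78 AND term_mo < 149]
loan_id=500: ✗
loan_id=501: ✗
loan_id=502: ✗
loan_id=503: ✗
loan_id=504: ✗
loan_id=505: ✗
loan_id=506: ✗
loan_id=507: ✓ → 3418
loan_id=508: ✗
loan_id=509: ✗
ltv_sum = 3418
—
[term_mo_sum: term_mo > 173 OR status = 'grace']
loan_id=500: ✓ → 30575
loan_id=501: ✗
loan_id=502: ✓ → 50066
loan_id=503: ✓ → 69749
loan_id=504: ✗
loan_id=505: ✓ → 32106
loan_id=506: ✓ → 47371
loan_id=507: ✗
loan_id=508: ✓ → 68393
loan_id=509: ✓ → 65278
term_mo_sum = 30575 + 50066 + 69749 + 32106 + 47371 + 68393 + 65278 = 363538
—
[default_avg: status IN ('default', 'late', 'current') OR term_mo BETWEEN 203 AND 318]
loan_id=500: ✓ → 30575
loan_id=501: ✓ → 62275
loan_id=502: ✓ → 50066
loan_id=503: ✓ → 69749
loan_id=504: ✓ → 40029
loan_id=505: ✓ → 32106
loan_id=506: ✓ → 47371
loan_id=507: ✓ → 3418
loan_id=508: ✗
loan_id=509: ✓ → 65278
default_avg = (30575 + 62275 + 50066 + 69749 + 40029 + 32106 + 47371 + 3418 + 65278) / 9 = 44540.7777777778

ltv_sum=3418, term_mo_sum=363538, default_avg=44540.7777777778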